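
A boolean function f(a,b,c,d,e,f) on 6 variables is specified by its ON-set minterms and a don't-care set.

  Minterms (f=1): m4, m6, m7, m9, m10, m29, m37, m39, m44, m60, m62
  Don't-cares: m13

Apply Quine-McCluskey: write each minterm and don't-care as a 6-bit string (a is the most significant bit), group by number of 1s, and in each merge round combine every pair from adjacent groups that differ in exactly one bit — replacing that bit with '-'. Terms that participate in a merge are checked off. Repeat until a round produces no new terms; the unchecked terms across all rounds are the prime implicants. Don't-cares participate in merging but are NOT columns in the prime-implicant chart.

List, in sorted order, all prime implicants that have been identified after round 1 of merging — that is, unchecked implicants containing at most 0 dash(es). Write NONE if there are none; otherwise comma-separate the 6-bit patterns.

001010

[col 0] 000100*, 000110*, 000111*, 001001*, 001010, 001101*, 011101*, 100101*, 100111*, 101100*, 111100*, 111110*
[col 1] -00111, 0-1101, 0001-0, 00011-, 001-01, 1-1100, 1001-1, 1111-0
Prime implicants: -00111, 0-1101, 0001-0, 00011-, 001-01, 001010, 1-1100, 1001-1, 1111-0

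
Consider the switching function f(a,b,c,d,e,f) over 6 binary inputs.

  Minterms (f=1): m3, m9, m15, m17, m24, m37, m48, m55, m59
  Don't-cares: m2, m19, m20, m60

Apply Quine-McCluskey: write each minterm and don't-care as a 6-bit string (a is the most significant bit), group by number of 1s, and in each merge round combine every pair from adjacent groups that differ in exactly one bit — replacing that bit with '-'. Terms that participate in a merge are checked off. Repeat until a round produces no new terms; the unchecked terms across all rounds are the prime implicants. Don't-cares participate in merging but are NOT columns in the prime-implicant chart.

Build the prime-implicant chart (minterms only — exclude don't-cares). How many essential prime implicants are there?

[col 0] 000010*, 000011*, 001001, 001111, 010001*, 010011*, 010100, 011000, 100101, 110000, 110111, 111011, 111100
[col 1] 0-0011, 00001-, 0100-1
Prime implicants: 0-0011, 00001-, 001001, 001111, 0100-1, 010100, 011000, 100101, 110000, 110111, 111011, 111100
PI chart (minterm → PIs covering it):
  3 | 0-0011,00001-
  9 | 001001  (sole → essential)
  15 | 001111  (sole → essential)
  17 | 0100-1  (sole → essential)
  24 | 011000  (sole → essential)
  37 | 100101  (sole → essential)
  48 | 110000  (sole → essential)
  55 | 110111  (sole → essential)
  59 | 111011  (sole → essential)
Essential prime implicants: 001001, 001111, 0100-1, 011000, 100101, 110000, 110111, 111011

8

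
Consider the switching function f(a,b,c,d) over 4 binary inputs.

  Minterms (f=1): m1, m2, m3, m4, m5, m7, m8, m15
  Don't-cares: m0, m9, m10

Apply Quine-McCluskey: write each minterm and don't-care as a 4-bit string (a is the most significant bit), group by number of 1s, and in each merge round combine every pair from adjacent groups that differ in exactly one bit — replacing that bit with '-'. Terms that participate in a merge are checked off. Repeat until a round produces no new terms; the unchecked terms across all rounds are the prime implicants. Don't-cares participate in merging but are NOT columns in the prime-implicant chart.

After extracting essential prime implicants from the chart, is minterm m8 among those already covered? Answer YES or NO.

NO

Round 0: 0000✓ 0001✓ 0010✓ 0011✓ 0100✓ 0101✓ 0111✓ 1000✓ 1001✓ 1010✓ 1111✓
Round 1: -000✓ -001✓ -010✓ -111 0-00✓ 0-01✓ 0-11✓ 00-0✓ 00-1✓ 000-✓ 001-✓ 01-1✓ 010-✓ 10-0✓ 100-✓
Round 2: -0-0 -00- 0--1 0-0- 00--
PIs = {-0-0, -00-, -111, 0--1, 0-0-, 00--}
Coverage chart:
  m1: -00-,0--1,0-0-,00--
  m2: -0-0,00--
  m3: 0--1,00--
  m4: 0-0- ←essential
  m5: 0--1,0-0-
  m7: -111,0--1
  m8: -0-0,-00-
  m15: -111 ←essential
Essential: -111, 0-0-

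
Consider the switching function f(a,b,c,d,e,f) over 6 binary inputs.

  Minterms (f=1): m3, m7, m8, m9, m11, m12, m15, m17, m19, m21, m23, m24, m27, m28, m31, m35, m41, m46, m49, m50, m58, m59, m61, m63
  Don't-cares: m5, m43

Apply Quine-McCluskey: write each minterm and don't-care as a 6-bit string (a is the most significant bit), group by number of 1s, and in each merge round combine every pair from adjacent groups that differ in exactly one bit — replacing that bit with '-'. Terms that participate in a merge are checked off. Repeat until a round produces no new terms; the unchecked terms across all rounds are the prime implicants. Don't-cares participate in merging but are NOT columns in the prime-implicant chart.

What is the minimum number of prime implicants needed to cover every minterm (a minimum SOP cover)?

size-2^0 implicants → 000011(✓)  000101(✓)  000111(✓)  001000(✓)  001001(✓)  001011(✓)  001100(✓)  001111(✓)  010001(✓)  010011(✓)  010101(✓)  010111(✓)  011000(✓)  011011(✓)  011100(✓)  011111(✓)  100011(✓)  101001(✓)  101011(✓)  101110  110001(✓)  110010(✓)  111010(✓)  111011(✓)  111101(✓)  111111(✓)
size-2^1 implicants → -00011(✓)  -01001(✓)  -01011(✓)  -10001  -11011(✓)  -11111(✓)  0-0011(✓)  0-0101(✓)  0-0111(✓)  0-1000(✓)  0-1011(✓)  0-1100(✓)  0-1111(✓)  00-011(✓)  00-111(✓)  000-11(✓)  0001-1(✓)  001-00(✓)  001-11(✓)  0010-1(✓)  00100-  01-011(✓)  01-111(✓)  010-01(✓)  010-11(✓)  0100-1(✓)  0101-1(✓)  011-00(✓)  011-11(✓)  1-1011(✓)  10-011(✓)  1010-1(✓)  11-010  111-11(✓)  11101-  1111-1
size-2^2 implicants → --1011  -0-011  -010-1  -11-11  0--011(✓)  0--111(✓)  0-0-11(✓)  0-01-1  0-1-00  0-1-11(✓)  00--11(✓)  01--11(✓)  010--1
size-2^3 implicants → 0---11
Unchecked terms (primes): --1011, -0-011, -010-1, -10001, -11-11, 0---11, 0-01-1, 0-1-00, 00100-, 010--1, 101110, 11-010, 11101-, 1111-1
Minterm coverage:
  m3 ⊆ -0-011,0---11
  m7 ⊆ 0---11,0-01-1
  m8 ⊆ 0-1-00,00100-
  m9 ⊆ -010-1,00100-
  m11 ⊆ --1011,-0-011,-010-1,0---11
  m12 ⊆ 0-1-00 [E]
  m15 ⊆ 0---11 [E]
  m17 ⊆ -10001,010--1
  m19 ⊆ 0---11,010--1
  m21 ⊆ 0-01-1,010--1
  m23 ⊆ 0---11,0-01-1,010--1
  m24 ⊆ 0-1-00 [E]
  m27 ⊆ --1011,-11-11,0---11
  m28 ⊆ 0-1-00 [E]
  m31 ⊆ -11-11,0---11
  m35 ⊆ -0-011 [E]
  m41 ⊆ -010-1 [E]
  m46 ⊆ 101110 [E]
  m49 ⊆ -10001 [E]
  m50 ⊆ 11-010 [E]
  m58 ⊆ 11-010,11101-
  m59 ⊆ --1011,-11-11,11101-
  m61 ⊆ 1111-1 [E]
  m63 ⊆ -11-11,1111-1
E = {-0-011, -010-1, -10001, 0---11, 0-1-00, 101110, 11-010, 1111-1}
Petrick residual → --1011, 0-01-1
Cover = cd'ef + b'd'ef + b'cd'f + bc'd'e'f + a'ef + a'c'df + a'ce'f' + ab'cdef' + abd'ef' + abcdf  |cover|=10

10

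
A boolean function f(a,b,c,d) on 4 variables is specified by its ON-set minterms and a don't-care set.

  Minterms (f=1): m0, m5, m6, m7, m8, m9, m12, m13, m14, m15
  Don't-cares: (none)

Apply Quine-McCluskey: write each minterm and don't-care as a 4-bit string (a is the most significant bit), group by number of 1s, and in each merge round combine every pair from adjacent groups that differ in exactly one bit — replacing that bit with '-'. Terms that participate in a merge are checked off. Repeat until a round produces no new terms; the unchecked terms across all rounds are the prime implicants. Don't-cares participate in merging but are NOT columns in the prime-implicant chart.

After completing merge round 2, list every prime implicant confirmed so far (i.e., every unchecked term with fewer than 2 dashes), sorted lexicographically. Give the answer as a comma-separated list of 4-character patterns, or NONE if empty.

-000

Round 0: 0000✓ 0101✓ 0110✓ 0111✓ 1000✓ 1001✓ 1100✓ 1101✓ 1110✓ 1111✓
Round 1: -000 -101✓ -110✓ -111✓ 01-1✓ 011-✓ 1-00✓ 1-01✓ 100-✓ 11-0✓ 11-1✓ 110-✓ 111-✓
Round 2: -1-1 -11- 1-0- 11--
PIs = {-000, -1-1, -11-, 1-0-, 11--}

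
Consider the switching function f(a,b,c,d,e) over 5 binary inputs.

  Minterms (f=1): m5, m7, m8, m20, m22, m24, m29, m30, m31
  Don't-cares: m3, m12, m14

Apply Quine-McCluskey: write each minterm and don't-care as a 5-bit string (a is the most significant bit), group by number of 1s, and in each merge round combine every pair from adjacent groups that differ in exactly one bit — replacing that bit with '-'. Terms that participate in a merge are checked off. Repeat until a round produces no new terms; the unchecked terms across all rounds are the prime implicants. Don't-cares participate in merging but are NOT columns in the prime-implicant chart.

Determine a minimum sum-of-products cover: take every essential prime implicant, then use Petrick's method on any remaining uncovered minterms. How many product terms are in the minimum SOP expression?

size-2^0 implicants → 00011(✓)  00101(✓)  00111(✓)  01000(✓)  01100(✓)  01110(✓)  10100(✓)  10110(✓)  11000(✓)  11101(✓)  11110(✓)  11111(✓)
size-2^1 implicants → -1000  -1110  00-11  001-1  01-00  011-0  1-110  101-0  111-1  1111-
Unchecked terms (primes): -1000, -1110, 00-11, 001-1, 01-00, 011-0, 1-110, 101-0, 111-1, 1111-
Minterm coverage:
  m5 ⊆ 001-1 [E]
  m7 ⊆ 00-11,001-1
  m8 ⊆ -1000,01-00
  m20 ⊆ 101-0 [E]
  m22 ⊆ 1-110,101-0
  m24 ⊆ -1000 [E]
  m29 ⊆ 111-1 [E]
  m30 ⊆ -1110,1-110,1111-
  m31 ⊆ 111-1,1111-
E = {-1000, 001-1, 101-0, 111-1}
Petrick residual → -1110
Cover = bc'd'e' + bcde' + a'b'ce + ab'ce' + abce  |cover|=5

5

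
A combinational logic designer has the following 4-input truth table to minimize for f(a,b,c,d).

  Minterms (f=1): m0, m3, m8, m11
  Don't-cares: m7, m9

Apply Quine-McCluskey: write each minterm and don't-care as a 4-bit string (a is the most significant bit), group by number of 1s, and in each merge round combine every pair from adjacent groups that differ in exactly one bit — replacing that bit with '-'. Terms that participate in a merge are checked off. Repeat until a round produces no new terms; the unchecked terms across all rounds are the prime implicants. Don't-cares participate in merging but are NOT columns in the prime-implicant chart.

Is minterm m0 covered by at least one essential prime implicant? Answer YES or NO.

Round 0: 0000✓ 0011✓ 0111✓ 1000✓ 1001✓ 1011✓
Round 1: -000 -011 0-11 10-1 100-
PIs = {-000, -011, 0-11, 10-1, 100-}
Coverage chart:
  m0: -000 ←essential
  m3: -011,0-11
  m8: -000,100-
  m11: -011,10-1
Essential: -000

YES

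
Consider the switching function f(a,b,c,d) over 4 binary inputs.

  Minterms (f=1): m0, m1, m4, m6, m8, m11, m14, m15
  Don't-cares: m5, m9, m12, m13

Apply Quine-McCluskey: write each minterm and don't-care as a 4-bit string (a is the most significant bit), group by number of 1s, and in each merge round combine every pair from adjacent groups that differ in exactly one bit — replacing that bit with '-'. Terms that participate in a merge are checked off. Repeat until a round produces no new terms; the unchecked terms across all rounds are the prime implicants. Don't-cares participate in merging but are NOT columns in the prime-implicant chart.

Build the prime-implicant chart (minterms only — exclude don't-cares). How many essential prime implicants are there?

3

size-2^0 implicants → 0000(✓)  0001(✓)  0100(✓)  0101(✓)  0110(✓)  1000(✓)  1001(✓)  1011(✓)  1100(✓)  1101(✓)  1110(✓)  1111(✓)
size-2^1 implicants → -000(✓)  -001(✓)  -100(✓)  -101(✓)  -110(✓)  0-00(✓)  0-01(✓)  000-(✓)  01-0(✓)  010-(✓)  1-00(✓)  1-01(✓)  1-11(✓)  10-1(✓)  100-(✓)  11-0(✓)  11-1(✓)  110-(✓)  111-(✓)
size-2^2 implicants → --00(✓)  --01(✓)  -00-(✓)  -1-0  -10-(✓)  0-0-(✓)  1--1  1-0-(✓)  11--
size-2^3 implicants → --0-
Unchecked terms (primes): --0-, -1-0, 1--1, 11--
Minterm coverage:
  m0 ⊆ --0- [E]
  m1 ⊆ --0- [E]
  m4 ⊆ --0-,-1-0
  m6 ⊆ -1-0 [E]
  m8 ⊆ --0- [E]
  m11 ⊆ 1--1 [E]
  m14 ⊆ -1-0,11--
  m15 ⊆ 1--1,11--
E = {--0-, -1-0, 1--1}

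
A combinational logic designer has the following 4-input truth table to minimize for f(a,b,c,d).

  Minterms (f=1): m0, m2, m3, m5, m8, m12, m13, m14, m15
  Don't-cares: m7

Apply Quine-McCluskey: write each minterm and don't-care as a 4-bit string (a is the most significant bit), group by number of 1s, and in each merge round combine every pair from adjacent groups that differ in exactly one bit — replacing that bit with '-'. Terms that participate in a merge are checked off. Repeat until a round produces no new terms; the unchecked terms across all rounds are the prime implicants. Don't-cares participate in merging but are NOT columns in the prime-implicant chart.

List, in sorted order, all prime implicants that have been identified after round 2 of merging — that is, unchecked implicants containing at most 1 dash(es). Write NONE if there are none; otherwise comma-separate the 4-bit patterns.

size-2^0 implicants → 0000(✓)  0010(✓)  0011(✓)  0101(✓)  0111(✓)  1000(✓)  1100(✓)  1101(✓)  1110(✓)  1111(✓)
size-2^1 implicants → -000  -101(✓)  -111(✓)  0-11  00-0  001-  01-1(✓)  1-00  11-0(✓)  11-1(✓)  110-(✓)  111-(✓)
size-2^2 implicants → -1-1  11--
Unchecked terms (primes): -000, -1-1, 0-11, 00-0, 001-, 1-00, 11--

-000, 0-11, 00-0, 001-, 1-00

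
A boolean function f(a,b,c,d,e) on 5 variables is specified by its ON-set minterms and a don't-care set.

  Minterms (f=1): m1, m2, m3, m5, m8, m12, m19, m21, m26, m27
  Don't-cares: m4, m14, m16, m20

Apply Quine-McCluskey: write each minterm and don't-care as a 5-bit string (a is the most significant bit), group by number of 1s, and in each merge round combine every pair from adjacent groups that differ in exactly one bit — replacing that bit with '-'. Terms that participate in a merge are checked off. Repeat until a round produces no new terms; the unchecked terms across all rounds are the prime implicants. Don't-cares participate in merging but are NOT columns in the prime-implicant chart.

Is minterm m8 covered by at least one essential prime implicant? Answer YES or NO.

size-2^0 implicants → 00001(✓)  00010(✓)  00011(✓)  00100(✓)  00101(✓)  01000(✓)  01100(✓)  01110(✓)  10000(✓)  10011(✓)  10100(✓)  10101(✓)  11010(✓)  11011(✓)
size-2^1 implicants → -0011  -0100(✓)  -0101(✓)  0-100  00-01  000-1  0001-  0010-(✓)  01-00  011-0  1-011  10-00  1010-(✓)  1101-
size-2^2 implicants → -010-
Unchecked terms (primes): -0011, -010-, 0-100, 00-01, 000-1, 0001-, 01-00, 011-0, 1-011, 10-00, 1101-
Minterm coverage:
  m1 ⊆ 00-01,000-1
  m2 ⊆ 0001- [E]
  m3 ⊆ -0011,000-1,0001-
  m5 ⊆ -010-,00-01
  m8 ⊆ 01-00 [E]
  m12 ⊆ 0-100,01-00,011-0
  m19 ⊆ -0011,1-011
  m21 ⊆ -010- [E]
  m26 ⊆ 1101- [E]
  m27 ⊆ 1-011,1101-
E = {-010-, 0001-, 01-00, 1101-}

YES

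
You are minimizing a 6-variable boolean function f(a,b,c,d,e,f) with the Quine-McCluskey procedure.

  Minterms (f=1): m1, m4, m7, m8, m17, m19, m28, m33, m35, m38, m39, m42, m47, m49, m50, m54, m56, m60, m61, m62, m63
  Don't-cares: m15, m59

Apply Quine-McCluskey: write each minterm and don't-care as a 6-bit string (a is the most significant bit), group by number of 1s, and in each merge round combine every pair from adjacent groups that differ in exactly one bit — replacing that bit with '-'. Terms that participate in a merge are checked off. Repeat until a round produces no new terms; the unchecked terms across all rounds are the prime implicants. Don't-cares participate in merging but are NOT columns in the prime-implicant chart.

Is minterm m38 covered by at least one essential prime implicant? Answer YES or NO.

NO

Round 0: 000001✓ 000100 000111✓ 001000 001111✓ 010001✓ 010011✓ 011100✓ 100001✓ 100011✓ 100110✓ 100111✓ 101010 101111✓ 110001✓ 110010✓ 110110✓ 111000✓ 111011✓ 111100✓ 111101✓ 111110✓ 111111✓
Round 1: -00001✓ -00111✓ -01111✓ -10001✓ -11100 0-0001✓ 00-111✓ 0100-1 1-0001✓ 1-0110 1-1111 10-111✓ 100-11 1000-1 10011- 11-110 110-10 111-00 111-11 1111-0✓ 1111-1✓ 11110-✓ 11111-✓
Round 2: --0001 -0-111 1111--
PIs = {--0001, -0-111, -11100, 000100, 001000, 0100-1, 1-0110, 1-1111, 100-11, 1000-1, 10011-, 101010, 11-110, 110-10, 111-00, 111-11, 1111--}
Coverage chart:
  m1: --0001 ←essential
  m4: 000100 ←essential
  m7: -0-111 ←essential
  m8: 001000 ←essential
  m17: --0001,0100-1
  m19: 0100-1 ←essential
  m28: -11100 ←essential
  m33: --0001,1000-1
  m35: 100-11,1000-1
  m38: 1-0110,10011-
  m39: -0-111,100-11,10011-
  m42: 101010 ←essential
  m47: -0-111,1-1111
  m49: --0001 ←essential
  m50: 110-10 ←essential
  m54: 1-0110,11-110,110-10
  m56: 111-00 ←essential
  m60: -11100,111-00,1111--
  m61: 1111-- ←essential
  m62: 11-110,1111--
  m63: 1-1111,111-11,1111--
Essential: --0001, -0-111, -11100, 000100, 001000, 0100-1, 101010, 110-10, 111-00, 1111--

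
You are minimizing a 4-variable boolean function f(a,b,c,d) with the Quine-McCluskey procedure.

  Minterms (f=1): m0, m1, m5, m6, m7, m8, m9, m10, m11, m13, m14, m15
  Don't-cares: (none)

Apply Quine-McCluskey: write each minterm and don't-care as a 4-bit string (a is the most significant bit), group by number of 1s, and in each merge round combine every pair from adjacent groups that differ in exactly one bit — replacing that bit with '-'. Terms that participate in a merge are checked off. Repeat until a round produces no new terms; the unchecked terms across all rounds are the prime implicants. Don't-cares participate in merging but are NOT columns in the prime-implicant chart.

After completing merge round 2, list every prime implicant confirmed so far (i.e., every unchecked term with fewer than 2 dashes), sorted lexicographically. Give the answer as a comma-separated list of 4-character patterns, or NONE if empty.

Round 0: 0000✓ 0001✓ 0101✓ 0110✓ 0111✓ 1000✓ 1001✓ 1010✓ 1011✓ 1101✓ 1110✓ 1111✓
Round 1: -000✓ -001✓ -101✓ -110✓ -111✓ 0-01✓ 000-✓ 01-1✓ 011-✓ 1-01✓ 1-10✓ 1-11✓ 10-0✓ 10-1✓ 100-✓ 101-✓ 11-1✓ 111-✓
Round 2: --01 -00- -1-1 -11- 1--1 1-1- 10--
PIs = {--01, -00-, -1-1, -11-, 1--1, 1-1-, 10--}

NONE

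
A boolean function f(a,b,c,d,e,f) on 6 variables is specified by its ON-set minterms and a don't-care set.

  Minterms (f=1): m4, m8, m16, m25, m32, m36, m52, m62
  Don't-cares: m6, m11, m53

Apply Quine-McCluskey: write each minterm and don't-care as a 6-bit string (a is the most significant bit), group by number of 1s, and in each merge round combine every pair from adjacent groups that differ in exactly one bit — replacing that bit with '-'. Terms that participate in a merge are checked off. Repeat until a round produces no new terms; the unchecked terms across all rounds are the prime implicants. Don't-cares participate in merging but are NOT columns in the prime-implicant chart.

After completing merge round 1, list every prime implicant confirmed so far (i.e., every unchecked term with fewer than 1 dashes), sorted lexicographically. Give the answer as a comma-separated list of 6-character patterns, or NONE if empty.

001000, 001011, 010000, 011001, 111110

Round 0: 000100✓ 000110✓ 001000 001011 010000 011001 100000✓ 100100✓ 110100✓ 110101✓ 111110
Round 1: -00100 0001-0 1-0100 100-00 11010-
PIs = {-00100, 0001-0, 001000, 001011, 010000, 011001, 1-0100, 100-00, 11010-, 111110}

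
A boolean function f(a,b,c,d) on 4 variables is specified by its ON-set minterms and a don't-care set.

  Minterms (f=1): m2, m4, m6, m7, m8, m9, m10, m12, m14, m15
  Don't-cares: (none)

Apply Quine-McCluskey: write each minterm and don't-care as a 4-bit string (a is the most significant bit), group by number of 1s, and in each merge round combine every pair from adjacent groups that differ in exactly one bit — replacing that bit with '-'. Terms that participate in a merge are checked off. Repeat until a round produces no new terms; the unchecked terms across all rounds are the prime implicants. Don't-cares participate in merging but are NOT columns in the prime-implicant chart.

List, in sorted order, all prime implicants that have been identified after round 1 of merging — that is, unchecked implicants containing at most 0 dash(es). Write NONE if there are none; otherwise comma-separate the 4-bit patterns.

size-2^0 implicants → 0010(✓)  0100(✓)  0110(✓)  0111(✓)  1000(✓)  1001(✓)  1010(✓)  1100(✓)  1110(✓)  1111(✓)
size-2^1 implicants → -010(✓)  -100(✓)  -110(✓)  -111(✓)  0-10(✓)  01-0(✓)  011-(✓)  1-00(✓)  1-10(✓)  10-0(✓)  100-  11-0(✓)  111-(✓)
size-2^2 implicants → --10  -1-0  -11-  1--0
Unchecked terms (primes): --10, -1-0, -11-, 1--0, 100-

NONE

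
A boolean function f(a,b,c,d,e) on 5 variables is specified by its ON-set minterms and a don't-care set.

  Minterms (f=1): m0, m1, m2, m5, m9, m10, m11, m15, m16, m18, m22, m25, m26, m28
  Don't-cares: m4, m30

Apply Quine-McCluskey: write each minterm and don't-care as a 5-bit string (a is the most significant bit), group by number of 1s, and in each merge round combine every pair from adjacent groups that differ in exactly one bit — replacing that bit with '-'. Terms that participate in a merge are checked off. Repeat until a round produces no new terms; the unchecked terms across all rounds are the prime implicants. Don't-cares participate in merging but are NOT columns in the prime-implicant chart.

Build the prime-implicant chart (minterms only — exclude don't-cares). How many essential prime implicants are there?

Round 0: 00000✓ 00001✓ 00010✓ 00100✓ 00101✓ 01001✓ 01010✓ 01011✓ 01111✓ 10000✓ 10010✓ 10110✓ 11001✓ 11010✓ 11100✓ 11110✓
Round 1: -0000✓ -0010✓ -1001 -1010✓ 0-001 0-010✓ 00-00✓ 00-01✓ 000-0✓ 0000-✓ 0010-✓ 01-11 010-1 0101- 1-010✓ 1-110✓ 10-10✓ 100-0✓ 11-10✓ 111-0
Round 2: --010 -00-0 00-0- 1--10
PIs = {--010, -00-0, -1001, 0-001, 00-0-, 01-11, 010-1, 0101-, 1--10, 111-0}
Coverage chart:
  m0: -00-0,00-0-
  m1: 0-001,00-0-
  m2: --010,-00-0
  m5: 00-0- ←essential
  m9: -1001,0-001,010-1
  m10: --010,0101-
  m11: 01-11,010-1,0101-
  m15: 01-11 ←essential
  m16: -00-0 ←essential
  m18: --010,-00-0,1--10
  m22: 1--10 ←essential
  m25: -1001 ←essential
  m26: --010,1--10
  m28: 111-0 ←essential
Essential: -00-0, -1001, 00-0-, 01-11, 1--10, 111-0

6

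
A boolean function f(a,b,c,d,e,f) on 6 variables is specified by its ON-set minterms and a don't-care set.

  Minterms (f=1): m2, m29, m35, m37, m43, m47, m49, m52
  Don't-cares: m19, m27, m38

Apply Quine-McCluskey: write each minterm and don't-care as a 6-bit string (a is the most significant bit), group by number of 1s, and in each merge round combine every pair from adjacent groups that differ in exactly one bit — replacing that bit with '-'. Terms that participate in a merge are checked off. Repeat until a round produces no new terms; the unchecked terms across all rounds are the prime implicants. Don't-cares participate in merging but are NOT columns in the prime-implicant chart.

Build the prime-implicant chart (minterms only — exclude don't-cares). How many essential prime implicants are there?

size-2^0 implicants → 000010  010011(✓)  011011(✓)  011101  100011(✓)  100101  100110  101011(✓)  101111(✓)  110001  110100
size-2^1 implicants → 01-011  10-011  101-11
Unchecked terms (primes): 000010, 01-011, 011101, 10-011, 100101, 100110, 101-11, 110001, 110100
Minterm coverage:
  m2 ⊆ 000010 [E]
  m29 ⊆ 011101 [E]
  m35 ⊆ 10-011 [E]
  m37 ⊆ 100101 [E]
  m43 ⊆ 10-011,101-11
  m47 ⊆ 101-11 [E]
  m49 ⊆ 110001 [E]
  m52 ⊆ 110100 [E]
E = {000010, 011101, 10-011, 100101, 101-11, 110001, 110100}

7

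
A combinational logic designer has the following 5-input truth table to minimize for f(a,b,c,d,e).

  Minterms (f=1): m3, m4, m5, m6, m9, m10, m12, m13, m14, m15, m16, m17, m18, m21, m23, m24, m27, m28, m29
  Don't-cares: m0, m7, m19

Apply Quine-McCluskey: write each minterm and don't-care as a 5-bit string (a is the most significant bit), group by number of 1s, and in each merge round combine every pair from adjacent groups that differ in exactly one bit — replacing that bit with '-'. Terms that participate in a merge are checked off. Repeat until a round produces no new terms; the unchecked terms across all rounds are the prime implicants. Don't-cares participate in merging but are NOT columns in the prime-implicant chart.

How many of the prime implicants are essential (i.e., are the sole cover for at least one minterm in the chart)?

6

size-2^0 implicants → 00000(✓)  00011(✓)  00100(✓)  00101(✓)  00110(✓)  00111(✓)  01001(✓)  01010(✓)  01100(✓)  01101(✓)  01110(✓)  01111(✓)  10000(✓)  10001(✓)  10010(✓)  10011(✓)  10101(✓)  10111(✓)  11000(✓)  11011(✓)  11100(✓)  11101(✓)
size-2^1 implicants → -0000  -0011(✓)  -0101(✓)  -0111(✓)  -1100(✓)  -1101(✓)  0-100(✓)  0-101(✓)  0-110(✓)  0-111(✓)  00-00  00-11(✓)  001-0(✓)  001-1(✓)  0010-(✓)  0011-(✓)  01-01  01-10  011-0(✓)  011-1(✓)  0110-(✓)  0111-(✓)  1-000  1-011  1-101(✓)  10-01(✓)  10-11(✓)  100-0(✓)  100-1(✓)  1000-(✓)  1001-(✓)  101-1(✓)  11-00  1110-(✓)
size-2^2 implicants → --101  -0-11  -01-1  -110-  0-1-0(✓)  0-1-1(✓)  0-10-(✓)  0-11-(✓)  001--(✓)  011--(✓)  10--1  100--
size-2^3 implicants → 0-1--
Unchecked terms (primes): --101, -0-11, -0000, -01-1, -110-, 0-1--, 00-00, 01-01, 01-10, 1-000, 1-011, 10--1, 100--, 11-00
Minterm coverage:
  m3 ⊆ -0-11 [E]
  m4 ⊆ 0-1--,00-00
  m5 ⊆ --101,-01-1,0-1--
  m6 ⊆ 0-1-- [E]
  m9 ⊆ 01-01 [E]
  m10 ⊆ 01-10 [E]
  m12 ⊆ -110-,0-1--
  m13 ⊆ --101,-110-,0-1--,01-01
  m14 ⊆ 0-1--,01-10
  m15 ⊆ 0-1-- [E]
  m16 ⊆ -0000,1-000,100--
  m17 ⊆ 10--1,100--
  m18 ⊆ 100-- [E]
  m21 ⊆ --101,-01-1,10--1
  m23 ⊆ -0-11,-01-1,10--1
  m24 ⊆ 1-000,11-00
  m27 ⊆ 1-011 [E]
  m28 ⊆ -110-,11-00
  m29 ⊆ --101,-110-
E = {-0-11, 0-1--, 01-01, 01-10, 1-011, 100--}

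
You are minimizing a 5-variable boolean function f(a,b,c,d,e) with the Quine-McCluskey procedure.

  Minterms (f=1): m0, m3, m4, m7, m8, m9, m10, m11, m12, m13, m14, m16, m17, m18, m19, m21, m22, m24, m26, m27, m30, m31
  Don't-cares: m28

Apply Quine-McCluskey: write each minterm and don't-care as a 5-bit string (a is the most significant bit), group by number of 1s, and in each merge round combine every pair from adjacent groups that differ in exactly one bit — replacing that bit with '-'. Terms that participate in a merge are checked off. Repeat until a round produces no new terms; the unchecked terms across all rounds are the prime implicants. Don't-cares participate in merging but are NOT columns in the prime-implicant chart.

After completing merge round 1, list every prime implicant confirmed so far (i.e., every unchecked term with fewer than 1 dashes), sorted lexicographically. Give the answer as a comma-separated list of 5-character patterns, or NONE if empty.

NONE

[col 0] 00000*, 00011*, 00100*, 00111*, 01000*, 01001*, 01010*, 01011*, 01100*, 01101*, 01110*, 10000*, 10001*, 10010*, 10011*, 10101*, 10110*, 11000*, 11010*, 11011*, 11100*, 11110*, 11111*
[col 1] -0000*, -0011*, -1000*, -1010*, -1011*, -1100*, -1110*, 0-000*, 0-011*, 0-100*, 00-00*, 00-11, 01-00*, 01-01*, 01-10*, 010-0*, 010-1*, 0100-*, 0101-*, 011-0*, 0110-*, 1-000*, 1-010*, 1-011*, 1-110*, 10-01, 10-10*, 100-0*, 100-1*, 1000-*, 1001-*, 11-00*, 11-10*, 11-11*, 110-0*, 1101-*, 111-0*, 1111-*
[col 2] --000, --011, -1-00*, -1-10*, -10-0*, -101-, -11-0*, 0--00, 01--0*, 01-0-, 010--, 1--10, 1-0-0, 1-01-, 100--, 11--0*, 11-1-
[col 3] -1--0
Prime implicants: --000, --011, -1--0, -101-, 0--00, 00-11, 01-0-, 010--, 1--10, 1-0-0, 1-01-, 10-01, 100--, 11-1-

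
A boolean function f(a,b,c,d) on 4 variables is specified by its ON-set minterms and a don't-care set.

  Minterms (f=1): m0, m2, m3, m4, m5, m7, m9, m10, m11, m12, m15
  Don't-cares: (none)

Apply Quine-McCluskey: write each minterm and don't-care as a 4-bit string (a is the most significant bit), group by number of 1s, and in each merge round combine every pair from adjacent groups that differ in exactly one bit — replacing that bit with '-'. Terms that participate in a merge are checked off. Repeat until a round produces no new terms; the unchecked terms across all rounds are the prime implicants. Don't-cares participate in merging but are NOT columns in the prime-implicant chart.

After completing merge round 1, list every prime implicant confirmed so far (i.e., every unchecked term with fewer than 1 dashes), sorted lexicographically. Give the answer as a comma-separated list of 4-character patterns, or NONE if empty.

NONE

Round 0: 0000✓ 0010✓ 0011✓ 0100✓ 0101✓ 0111✓ 1001✓ 1010✓ 1011✓ 1100✓ 1111✓
Round 1: -010✓ -011✓ -100 -111✓ 0-00 0-11✓ 00-0 001-✓ 01-1 010- 1-11✓ 10-1 101-✓
Round 2: --11 -01-
PIs = {--11, -01-, -100, 0-00, 00-0, 01-1, 010-, 10-1}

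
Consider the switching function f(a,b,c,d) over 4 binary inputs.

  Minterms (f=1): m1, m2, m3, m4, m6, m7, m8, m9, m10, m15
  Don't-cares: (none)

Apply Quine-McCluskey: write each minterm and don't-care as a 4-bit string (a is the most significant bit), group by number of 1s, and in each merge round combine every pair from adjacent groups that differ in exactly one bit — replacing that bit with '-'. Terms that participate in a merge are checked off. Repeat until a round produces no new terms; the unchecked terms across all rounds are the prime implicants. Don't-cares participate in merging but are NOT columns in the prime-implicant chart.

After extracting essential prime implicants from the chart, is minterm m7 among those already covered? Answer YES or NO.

size-2^0 implicants → 0001(✓)  0010(✓)  0011(✓)  0100(✓)  0110(✓)  0111(✓)  1000(✓)  1001(✓)  1010(✓)  1111(✓)
size-2^1 implicants → -001  -010  -111  0-10(✓)  0-11(✓)  00-1  001-(✓)  01-0  011-(✓)  10-0  100-
size-2^2 implicants → 0-1-
Unchecked terms (primes): -001, -010, -111, 0-1-, 00-1, 01-0, 10-0, 100-
Minterm coverage:
  m1 ⊆ -001,00-1
  m2 ⊆ -010,0-1-
  m3 ⊆ 0-1-,00-1
  m4 ⊆ 01-0 [E]
  m6 ⊆ 0-1-,01-0
  m7 ⊆ -111,0-1-
  m8 ⊆ 10-0,100-
  m9 ⊆ -001,100-
  m10 ⊆ -010,10-0
  m15 ⊆ -111 [E]
E = {-111, 01-0}

YES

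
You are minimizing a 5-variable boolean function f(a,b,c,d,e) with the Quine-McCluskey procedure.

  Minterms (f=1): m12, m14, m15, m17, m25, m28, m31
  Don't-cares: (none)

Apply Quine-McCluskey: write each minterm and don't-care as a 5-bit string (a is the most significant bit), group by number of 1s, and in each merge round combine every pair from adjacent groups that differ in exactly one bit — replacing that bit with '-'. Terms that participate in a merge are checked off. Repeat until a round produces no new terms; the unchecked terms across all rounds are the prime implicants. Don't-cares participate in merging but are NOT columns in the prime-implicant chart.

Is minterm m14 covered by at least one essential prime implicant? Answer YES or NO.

NO

Round 0: 01100✓ 01110✓ 01111✓ 10001✓ 11001✓ 11100✓ 11111✓
Round 1: -1100 -1111 011-0 0111- 1-001
PIs = {-1100, -1111, 011-0, 0111-, 1-001}
Coverage chart:
  m12: -1100,011-0
  m14: 011-0,0111-
  m15: -1111,0111-
  m17: 1-001 ←essential
  m25: 1-001 ←essential
  m28: -1100 ←essential
  m31: -1111 ←essential
Essential: -1100, -1111, 1-001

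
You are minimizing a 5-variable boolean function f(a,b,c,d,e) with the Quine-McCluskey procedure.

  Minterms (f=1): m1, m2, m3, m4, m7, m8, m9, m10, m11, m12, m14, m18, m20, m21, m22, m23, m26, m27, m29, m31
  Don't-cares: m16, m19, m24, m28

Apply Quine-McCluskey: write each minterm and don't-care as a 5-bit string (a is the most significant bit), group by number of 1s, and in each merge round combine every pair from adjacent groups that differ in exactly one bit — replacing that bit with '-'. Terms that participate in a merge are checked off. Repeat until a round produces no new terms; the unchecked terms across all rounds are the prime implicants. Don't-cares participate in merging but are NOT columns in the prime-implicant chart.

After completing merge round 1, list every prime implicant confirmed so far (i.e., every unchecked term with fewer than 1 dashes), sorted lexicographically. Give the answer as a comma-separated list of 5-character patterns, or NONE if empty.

Round 0: 00001✓ 00010✓ 00011✓ 00100✓ 00111✓ 01000✓ 01001✓ 01010✓ 01011✓ 01100✓ 01110✓ 10000✓ 10010✓ 10011✓ 10100✓ 10101✓ 10110✓ 10111✓ 11000✓ 11010✓ 11011✓ 11100✓ 11101✓ 11111✓
Round 1: -0010✓ -0011✓ -0100✓ -0111✓ -1000✓ -1010✓ -1011✓ -1100✓ 0-001✓ 0-010✓ 0-011✓ 0-100✓ 00-11✓ 000-1✓ 0001-✓ 01-00✓ 01-10✓ 010-0✓ 010-1✓ 0100-✓ 0101-✓ 011-0✓ 1-000✓ 1-010✓ 1-011✓ 1-100✓ 1-101✓ 1-111✓ 10-00✓ 10-10✓ 10-11✓ 100-0✓ 1001-✓ 101-0✓ 101-1✓ 1010-✓ 1011-✓ 11-00✓ 11-11✓ 110-0✓ 1101-✓ 111-1✓ 1110-✓
Round 2: --010✓ --011✓ --100 -0-11 -001-✓ -1-00 -10-0 -101-✓ 0-0-1 0-01-✓ 01--0 010-- 1--00 1--11 1-0-0 1-01-✓ 1-1-1 1-10- 10--0 10-1- 101--
Round 3: --01-
PIs = {--01-, --100, -0-11, -1-00, -10-0, 0-0-1, 01--0, 010--, 1--00, 1--11, 1-0-0, 1-1-1, 1-10-, 10--0, 10-1-, 101--}

NONE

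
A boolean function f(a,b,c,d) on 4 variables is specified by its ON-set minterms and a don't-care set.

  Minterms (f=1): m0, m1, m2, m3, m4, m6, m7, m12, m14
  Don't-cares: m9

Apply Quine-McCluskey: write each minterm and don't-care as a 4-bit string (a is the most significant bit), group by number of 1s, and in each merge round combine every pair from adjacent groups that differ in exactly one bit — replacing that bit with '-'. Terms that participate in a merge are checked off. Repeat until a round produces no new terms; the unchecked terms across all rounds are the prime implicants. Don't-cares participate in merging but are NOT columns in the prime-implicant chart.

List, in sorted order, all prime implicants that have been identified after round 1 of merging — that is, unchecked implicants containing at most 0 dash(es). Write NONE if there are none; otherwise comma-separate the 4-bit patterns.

NONE

[col 0] 0000*, 0001*, 0010*, 0011*, 0100*, 0110*, 0111*, 1001*, 1100*, 1110*
[col 1] -001, -100*, -110*, 0-00*, 0-10*, 0-11*, 00-0*, 00-1*, 000-*, 001-*, 01-0*, 011-*, 11-0*
[col 2] -1-0, 0--0, 0-1-, 00--
Prime implicants: -001, -1-0, 0--0, 0-1-, 00--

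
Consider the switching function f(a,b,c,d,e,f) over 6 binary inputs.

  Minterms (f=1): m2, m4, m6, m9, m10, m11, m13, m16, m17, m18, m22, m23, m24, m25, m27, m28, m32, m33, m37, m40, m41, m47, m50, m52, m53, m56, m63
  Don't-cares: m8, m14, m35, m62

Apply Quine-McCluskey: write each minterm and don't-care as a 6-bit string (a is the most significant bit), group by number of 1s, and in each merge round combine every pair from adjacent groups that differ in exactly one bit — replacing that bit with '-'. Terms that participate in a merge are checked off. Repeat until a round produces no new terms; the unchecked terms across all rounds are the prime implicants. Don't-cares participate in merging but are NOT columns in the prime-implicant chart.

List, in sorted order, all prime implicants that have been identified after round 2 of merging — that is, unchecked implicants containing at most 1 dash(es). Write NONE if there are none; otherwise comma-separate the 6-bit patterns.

-10010, 0001-0, 001-01, 0100-0, 01011-, 011-00, 1-0101, 1-1111, 100-01, 1000-1, 11010-, 11111-

Round 0: 000010✓ 000100✓ 000110✓ 001000✓ 001001✓ 001010✓ 001011✓ 001101✓ 001110✓ 010000✓ 010001✓ 010010✓ 010110✓ 010111✓ 011000✓ 011001✓ 011011✓ 011100✓ 100000✓ 100001✓ 100011✓ 100101✓ 101000✓ 101001✓ 101111✓ 110010✓ 110100✓ 110101✓ 111000✓ 111110✓ 111111✓
Round 1: -01000✓ -01001✓ -10010 -11000✓ 0-0010✓ 0-0110✓ 0-1000✓ 0-1001✓ 0-1011✓ 00-010✓ 00-110✓ 000-10✓ 0001-0 001-01 001-10✓ 0010-0✓ 0010-1✓ 00100-✓ 00101-✓ 01-000✓ 01-001✓ 010-10✓ 0100-0 01000-✓ 01011- 011-00 0110-1✓ 01100-✓ 1-0101 1-1000✓ 1-1111 10-000✓ 10-001✓ 100-01 1000-1 10000-✓ 10100-✓ 11010- 11111-
Round 2: --1000 -0100- 0-0-10 0-10-1 0-100- 00--10 0010-- 01-00- 10-00-
PIs = {--1000, -0100-, -10010, 0-0-10, 0-10-1, 0-100-, 00--10, 0001-0, 001-01, 0010--, 01-00-, 0100-0, 01011-, 011-00, 1-0101, 1-1111, 10-00-, 100-01, 1000-1, 11010-, 11111-}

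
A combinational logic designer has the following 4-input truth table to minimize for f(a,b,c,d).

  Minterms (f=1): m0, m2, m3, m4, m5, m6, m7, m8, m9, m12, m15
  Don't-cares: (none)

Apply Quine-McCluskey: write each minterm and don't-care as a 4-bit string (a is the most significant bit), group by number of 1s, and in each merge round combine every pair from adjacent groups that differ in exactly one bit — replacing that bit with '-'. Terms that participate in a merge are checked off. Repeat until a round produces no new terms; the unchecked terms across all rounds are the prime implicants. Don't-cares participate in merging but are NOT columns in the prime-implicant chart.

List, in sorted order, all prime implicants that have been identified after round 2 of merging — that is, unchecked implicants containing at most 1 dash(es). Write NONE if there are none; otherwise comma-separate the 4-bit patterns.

-111, 100-

Round 0: 0000✓ 0010✓ 0011✓ 0100✓ 0101✓ 0110✓ 0111✓ 1000✓ 1001✓ 1100✓ 1111✓
Round 1: -000✓ -100✓ -111 0-00✓ 0-10✓ 0-11✓ 00-0✓ 001-✓ 01-0✓ 01-1✓ 010-✓ 011-✓ 1-00✓ 100-
Round 2: --00 0--0 0-1- 01--
PIs = {--00, -111, 0--0, 0-1-, 01--, 100-}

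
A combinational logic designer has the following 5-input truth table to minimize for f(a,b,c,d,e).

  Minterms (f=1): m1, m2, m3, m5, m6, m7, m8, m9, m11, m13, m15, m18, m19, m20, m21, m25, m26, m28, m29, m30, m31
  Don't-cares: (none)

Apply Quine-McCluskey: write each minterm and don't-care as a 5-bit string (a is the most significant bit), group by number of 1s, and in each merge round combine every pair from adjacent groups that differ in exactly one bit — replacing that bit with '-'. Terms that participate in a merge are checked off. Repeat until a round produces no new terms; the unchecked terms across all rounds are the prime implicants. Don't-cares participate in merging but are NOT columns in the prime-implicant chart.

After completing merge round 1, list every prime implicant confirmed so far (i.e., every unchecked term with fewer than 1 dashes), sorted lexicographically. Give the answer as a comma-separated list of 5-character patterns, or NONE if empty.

Round 0: 00001✓ 00010✓ 00011✓ 00101✓ 00110✓ 00111✓ 01000✓ 01001✓ 01011✓ 01101✓ 01111✓ 10010✓ 10011✓ 10100✓ 10101✓ 11001✓ 11010✓ 11100✓ 11101✓ 11110✓ 11111✓
Round 1: -0010✓ -0011✓ -0101✓ -1001✓ -1101✓ -1111✓ 0-001✓ 0-011✓ 0-101✓ 0-111✓ 00-01✓ 00-10✓ 00-11✓ 000-1✓ 0001-✓ 001-1✓ 0011-✓ 01-01✓ 01-11✓ 010-1✓ 0100- 011-1✓ 1-010 1-100✓ 1-101✓ 1001-✓ 1010-✓ 11-01✓ 11-10 111-0✓ 111-1✓ 1110-✓ 1111-✓
Round 2: --101 -001- -1-01 -11-1 0--01✓ 0--11✓ 0-0-1✓ 0-1-1✓ 00--1✓ 00-1- 01--1✓ 1-10- 111--
Round 3: 0---1
PIs = {--101, -001-, -1-01, -11-1, 0---1, 00-1-, 0100-, 1-010, 1-10-, 11-10, 111--}

NONE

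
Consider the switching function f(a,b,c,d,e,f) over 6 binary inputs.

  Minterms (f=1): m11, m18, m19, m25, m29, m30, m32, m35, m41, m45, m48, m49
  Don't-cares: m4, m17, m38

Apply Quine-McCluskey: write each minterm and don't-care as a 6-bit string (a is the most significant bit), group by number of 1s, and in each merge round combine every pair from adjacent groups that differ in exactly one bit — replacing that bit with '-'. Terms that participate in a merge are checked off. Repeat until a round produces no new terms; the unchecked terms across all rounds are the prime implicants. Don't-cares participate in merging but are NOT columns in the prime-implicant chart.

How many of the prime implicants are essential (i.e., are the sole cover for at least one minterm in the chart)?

7

size-2^0 implicants → 000100  001011  010001(✓)  010010(✓)  010011(✓)  011001(✓)  011101(✓)  011110  100000(✓)  100011  100110  101001(✓)  101101(✓)  110000(✓)  110001(✓)
size-2^1 implicants → -10001  01-001  0100-1  01001-  011-01  1-0000  101-01  11000-
Unchecked terms (primes): -10001, 000100, 001011, 01-001, 0100-1, 01001-, 011-01, 011110, 1-0000, 100011, 100110, 101-01, 11000-
Minterm coverage:
  m11 ⊆ 001011 [E]
  m18 ⊆ 01001- [E]
  m19 ⊆ 0100-1,01001-
  m25 ⊆ 01-001,011-01
  m29 ⊆ 011-01 [E]
  m30 ⊆ 011110 [E]
  m32 ⊆ 1-0000 [E]
  m35 ⊆ 100011 [E]
  m41 ⊆ 101-01 [E]
  m45 ⊆ 101-01 [E]
  m48 ⊆ 1-0000,11000-
  m49 ⊆ -10001,11000-
E = {001011, 01001-, 011-01, 011110, 1-0000, 100011, 101-01}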